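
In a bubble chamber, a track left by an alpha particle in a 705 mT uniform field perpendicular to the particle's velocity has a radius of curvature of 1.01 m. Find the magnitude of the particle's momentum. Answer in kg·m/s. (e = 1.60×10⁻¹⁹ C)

Since qvB = mv²/r, the momentum p = mv = qBr.
p = (2×1.60×10^-19)(0.705)(1.01) = 2.28×10^-19 kg·m/s.

p ≈ 2.28×10^-19 kg·m/s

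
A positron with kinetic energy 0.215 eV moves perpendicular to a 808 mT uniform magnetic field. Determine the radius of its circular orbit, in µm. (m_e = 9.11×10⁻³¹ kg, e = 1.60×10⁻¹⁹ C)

r ≈ 1.94 µm

Convert the energy: K = 0.215 eV = 3.44×10^-20 J.
v = √(2K/m) = √(2·3.44×10^-20/9.11×10^-31) = 2.75×10^5 m/s.
r = mv/(qB) = (9.11×10^-31)(2.75×10^5) / [(1×1.60×10^-19)(0.808)] = 1.94×10^-6 m.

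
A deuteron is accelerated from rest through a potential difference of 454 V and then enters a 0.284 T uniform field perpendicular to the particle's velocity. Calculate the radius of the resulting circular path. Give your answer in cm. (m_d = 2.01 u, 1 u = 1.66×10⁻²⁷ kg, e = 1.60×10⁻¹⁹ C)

The kinetic energy gained is K = qV = (1×1.60×10^-19)(454) = 7.26×10^-17 J.
v = √(2K/m) = 2.09×10^5 m/s.
r = mv/(qB) = (3.34×10^-27)(2.09×10^5) / [(1×1.60×10^-19)(0.284)] = 0.0153 m.

r ≈ 1.53 cm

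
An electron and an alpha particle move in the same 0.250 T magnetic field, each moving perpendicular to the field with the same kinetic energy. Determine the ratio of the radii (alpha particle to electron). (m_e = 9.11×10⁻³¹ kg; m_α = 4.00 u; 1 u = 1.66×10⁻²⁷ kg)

ratio ≈ 42.7

r = √(2mK)/(qB) ⇒ at equal K, r ∝ √m/q.
r_{alpha particle}/r_{electron} = 42.7.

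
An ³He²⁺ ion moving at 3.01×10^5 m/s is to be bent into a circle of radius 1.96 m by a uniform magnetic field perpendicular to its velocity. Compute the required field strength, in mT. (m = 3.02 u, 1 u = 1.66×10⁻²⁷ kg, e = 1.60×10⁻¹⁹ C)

qvB = mv²/r gives B = mv/(qr).
B = (5.01×10^-27)(3.01×10^5) / [(2×1.60×10^-19)(1.96)] = 2.41×10^-3 T.

B ≈ 2.41 mT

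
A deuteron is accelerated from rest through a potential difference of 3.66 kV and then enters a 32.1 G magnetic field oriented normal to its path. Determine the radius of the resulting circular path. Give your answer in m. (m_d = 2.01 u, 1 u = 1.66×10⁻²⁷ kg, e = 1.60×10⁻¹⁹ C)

The kinetic energy gained is K = qV = (1×1.60×10^-19)(3660) = 5.86×10^-16 J.
v = √(2K/m) = 5.92×10^5 m/s.
r = mv/(qB) = (3.34×10^-27)(5.92×10^5) / [(1×1.60×10^-19)(3.21×10^-3)] = 3.85 m.

r ≈ 3.85 m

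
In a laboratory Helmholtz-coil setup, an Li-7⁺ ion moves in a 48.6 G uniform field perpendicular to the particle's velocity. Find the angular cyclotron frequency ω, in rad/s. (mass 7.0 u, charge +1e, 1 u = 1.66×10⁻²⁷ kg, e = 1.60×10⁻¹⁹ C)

ω = qB/m = (1×1.60×10^-19)(4.86×10^-3) / (1.16×10^-26) = 6.69×10^4 rad/s.

ω ≈ 6.69×10^4 rad/s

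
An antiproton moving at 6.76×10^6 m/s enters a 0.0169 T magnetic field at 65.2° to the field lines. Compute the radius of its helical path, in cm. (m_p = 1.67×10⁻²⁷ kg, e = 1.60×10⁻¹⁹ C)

r ≈ 379 cm

Only the perpendicular component v⊥ = v sin65.2° = 6.14×10^6 m/s is bent by the field.
r = m v⊥ /(qB) = (1.67×10^-27)(6.14×10^6) / [(1×1.60×10^-19)(0.0169)] = 3.79 m.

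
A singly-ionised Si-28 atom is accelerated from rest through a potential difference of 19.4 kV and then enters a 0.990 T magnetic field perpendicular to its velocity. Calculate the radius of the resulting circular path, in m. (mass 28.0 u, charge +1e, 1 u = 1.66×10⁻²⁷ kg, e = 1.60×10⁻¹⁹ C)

The kinetic energy gained is K = qV = (1×1.60×10^-19)(1.94×10^4) = 3.10×10^-15 J.
v = √(2K/m) = 3.65×10^5 m/s.
r = mv/(qB) = (4.65×10^-26)(3.65×10^5) / [(1×1.60×10^-19)(0.990)] = 0.107 m.

r ≈ 0.107 m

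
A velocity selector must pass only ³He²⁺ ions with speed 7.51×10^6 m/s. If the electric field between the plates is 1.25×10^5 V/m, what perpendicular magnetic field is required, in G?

B ≈ 166 G

qE = qvB ⇒ B = E/v = (1.25×10^5) / (7.51×10^6) = 0.0166 T.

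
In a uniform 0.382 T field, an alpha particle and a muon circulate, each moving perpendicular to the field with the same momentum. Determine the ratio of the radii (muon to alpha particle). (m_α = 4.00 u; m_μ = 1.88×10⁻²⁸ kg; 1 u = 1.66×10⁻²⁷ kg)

r = p/(qB) ⇒ at equal p, r ∝ 1/q.
r_{muon}/r_{alpha particle} = 2.00.

ratio ≈ 2.00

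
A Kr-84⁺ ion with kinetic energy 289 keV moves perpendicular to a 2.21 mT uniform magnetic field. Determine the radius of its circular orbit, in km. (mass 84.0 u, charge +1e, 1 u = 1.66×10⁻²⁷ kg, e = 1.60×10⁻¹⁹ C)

r ≈ 0.321 km

Convert the energy: K = 289 keV = 4.62×10^-14 J.
v = √(2K/m) = √(2·4.62×10^-14/1.39×10^-25) = 8.14×10^5 m/s.
r = mv/(qB) = (1.39×10^-25)(8.14×10^5) / [(1×1.60×10^-19)(2.21×10^-3)] = 321 m.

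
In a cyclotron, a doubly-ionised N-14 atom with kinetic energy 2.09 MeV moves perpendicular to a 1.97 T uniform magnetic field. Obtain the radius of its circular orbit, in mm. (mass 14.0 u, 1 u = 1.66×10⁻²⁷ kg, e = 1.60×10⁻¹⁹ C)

r ≈ 198 mm

Convert the energy: K = 2.09 MeV = 3.34×10^-13 J.
v = √(2K/m) = √(2·3.34×10^-13/2.32×10^-26) = 5.36×10^6 m/s.
r = mv/(qB) = (2.32×10^-26)(5.36×10^6) / [(2×1.60×10^-19)(1.97)] = 0.198 m.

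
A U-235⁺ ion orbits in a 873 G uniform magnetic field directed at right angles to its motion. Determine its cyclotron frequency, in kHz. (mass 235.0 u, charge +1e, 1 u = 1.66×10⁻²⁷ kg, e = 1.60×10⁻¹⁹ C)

f ≈ 5.70 kHz

f = qB/(2πm) = (1×1.60×10^-19)(0.0873) / [2π(3.90×10^-25)] = 5700 Hz.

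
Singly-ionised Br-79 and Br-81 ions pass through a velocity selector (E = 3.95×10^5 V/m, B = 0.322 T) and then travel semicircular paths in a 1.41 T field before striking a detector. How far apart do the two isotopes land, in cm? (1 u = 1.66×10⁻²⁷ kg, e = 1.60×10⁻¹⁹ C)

Both emerge at v = E/B₁ = 1.23×10^6 m/s.
r = mv/(qB₂), so r₁ = 0.7131 m and r₂ = 0.7311 m, giving Δr = 0.0181 m.
After a semicircle each ion lands a diameter 2r from the entry slit, so the separation is 2Δr = 0.0361 m.

Δd ≈ 3.61 cm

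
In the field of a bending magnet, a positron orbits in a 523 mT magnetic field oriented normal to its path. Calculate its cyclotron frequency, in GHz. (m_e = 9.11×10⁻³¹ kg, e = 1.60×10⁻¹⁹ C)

f ≈ 14.6 GHz

f = qB/(2πm) = (1×1.60×10^-19)(0.523) / [2π(9.11×10^-31)] = 1.46×10^10 Hz.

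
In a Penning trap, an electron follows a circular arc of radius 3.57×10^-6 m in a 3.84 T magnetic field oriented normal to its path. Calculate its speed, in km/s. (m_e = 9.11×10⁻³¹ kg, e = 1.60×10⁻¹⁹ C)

v ≈ 2410 km/s

From qvB = mv²/r, v = qBr/m.
v = (1×1.60×10^-19)(3.84)(3.57×10^-6) / (9.11×10^-31) = 2.41×10^6 m/s.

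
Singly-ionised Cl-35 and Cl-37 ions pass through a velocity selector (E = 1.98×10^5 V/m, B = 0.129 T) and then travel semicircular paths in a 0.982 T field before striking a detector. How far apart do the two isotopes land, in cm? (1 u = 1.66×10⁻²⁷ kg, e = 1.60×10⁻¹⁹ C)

Both emerge at v = E/B₁ = 1.53×10^6 m/s.
r = mv/(qB₂), so r₁ = 0.5676 m and r₂ = 0.6000 m, giving Δr = 0.0324 m.
After a semicircle each ion lands a diameter 2r from the entry slit, so the separation is 2Δr = 0.0649 m.

Δd ≈ 6.49 cm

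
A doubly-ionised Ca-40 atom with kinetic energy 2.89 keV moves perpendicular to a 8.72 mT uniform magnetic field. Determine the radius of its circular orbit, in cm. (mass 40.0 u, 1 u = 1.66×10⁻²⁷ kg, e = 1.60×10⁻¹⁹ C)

Convert the energy: K = 2.89 keV = 4.62×10^-16 J.
v = √(2K/m) = √(2·4.62×10^-16/6.64×10^-26) = 1.18×10^5 m/s.
r = mv/(qB) = (6.64×10^-26)(1.18×10^5) / [(2×1.60×10^-19)(8.72×10^-3)] = 2.81 m.

r ≈ 281 cm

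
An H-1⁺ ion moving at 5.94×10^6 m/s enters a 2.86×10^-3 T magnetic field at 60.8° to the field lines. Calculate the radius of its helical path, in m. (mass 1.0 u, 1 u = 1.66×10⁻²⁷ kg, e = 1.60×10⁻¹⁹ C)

Only the perpendicular component v⊥ = v sin60.8° = 5.19×10^6 m/s is bent by the field.
r = m v⊥ /(qB) = (1.66×10^-27)(5.19×10^6) / [(1×1.60×10^-19)(2.86×10^-3)] = 18.8 m.

r ≈ 18.8 m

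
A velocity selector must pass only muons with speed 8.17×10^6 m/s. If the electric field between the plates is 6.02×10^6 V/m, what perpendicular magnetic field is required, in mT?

qE = qvB ⇒ B = E/v = (6.02×10^6) / (8.17×10^6) = 0.737 T.

B ≈ 737 mT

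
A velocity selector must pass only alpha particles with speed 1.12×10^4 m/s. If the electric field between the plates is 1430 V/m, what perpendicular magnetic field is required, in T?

qE = qvB ⇒ B = E/v = (1430) / (1.12×10^4) = 0.128 T.

B ≈ 0.128 T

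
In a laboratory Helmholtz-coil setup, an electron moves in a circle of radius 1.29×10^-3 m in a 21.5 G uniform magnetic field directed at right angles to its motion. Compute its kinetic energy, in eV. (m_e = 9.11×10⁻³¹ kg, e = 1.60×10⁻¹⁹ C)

K ≈ 0.676 eV

v = qBr/m = (1×1.60×10^-19)(2.15×10^-3)(1.29×10^-3) / (9.11×10^-31) = 4.87×10^5 m/s.
K = ½mv² = 0.5·(9.11×10^-31)·(4.87×10^5)² = 1.08×10^-19 J = 0.676 eV.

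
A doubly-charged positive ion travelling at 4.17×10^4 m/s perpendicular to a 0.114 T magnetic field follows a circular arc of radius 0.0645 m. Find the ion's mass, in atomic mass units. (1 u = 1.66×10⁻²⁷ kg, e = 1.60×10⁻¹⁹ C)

qvB = mv²/r ⇒ m = qBr/v.
m = (2×1.60×10^-19)(0.114)(0.0645) / (4.17×10^4) = 5.64×10^-26 kg = 34.0 u.

m ≈ 34.0 u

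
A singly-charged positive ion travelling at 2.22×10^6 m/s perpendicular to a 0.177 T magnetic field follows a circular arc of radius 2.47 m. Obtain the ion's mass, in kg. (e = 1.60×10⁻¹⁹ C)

qvB = mv²/r ⇒ m = qBr/v.
m = (1×1.60×10^-19)(0.177)(2.47) / (2.22×10^6) = 3.15×10^-26 kg.

m ≈ 3.15×10^-26 kg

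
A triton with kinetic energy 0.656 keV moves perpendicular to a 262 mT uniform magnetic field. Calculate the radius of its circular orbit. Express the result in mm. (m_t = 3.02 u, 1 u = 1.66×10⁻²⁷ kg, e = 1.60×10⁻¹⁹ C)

Convert the energy: K = 0.656 keV = 1.05×10^-16 J.
v = √(2K/m) = √(2·1.05×10^-16/5.01×10^-27) = 2.05×10^5 m/s.
r = mv/(qB) = (5.01×10^-27)(2.05×10^5) / [(1×1.60×10^-19)(0.262)] = 0.0245 m.

r ≈ 24.5 mm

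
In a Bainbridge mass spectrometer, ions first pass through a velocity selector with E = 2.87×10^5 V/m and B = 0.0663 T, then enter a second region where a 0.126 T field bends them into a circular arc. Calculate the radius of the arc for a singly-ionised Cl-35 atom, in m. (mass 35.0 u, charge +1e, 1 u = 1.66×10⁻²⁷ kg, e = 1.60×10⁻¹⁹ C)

r ≈ 12.5 m

The selector passes v = E/B = 2.87×10^5/0.0663 = 4.33×10^6 m/s.
In the deflection region, r = mv/(qB₂) = (5.81×10^-26)(4.33×10^6) / [(1×1.60×10^-19)(0.126)] = 12.5 m.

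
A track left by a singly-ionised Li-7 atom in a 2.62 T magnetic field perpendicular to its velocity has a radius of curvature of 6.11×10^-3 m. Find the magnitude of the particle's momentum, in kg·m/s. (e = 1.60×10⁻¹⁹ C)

Since qvB = mv²/r, the momentum p = mv = qBr.
p = (1×1.60×10^-19)(2.62)(6.11×10^-3) = 2.56×10^-21 kg·m/s.

p ≈ 2.56×10^-21 kg·m/s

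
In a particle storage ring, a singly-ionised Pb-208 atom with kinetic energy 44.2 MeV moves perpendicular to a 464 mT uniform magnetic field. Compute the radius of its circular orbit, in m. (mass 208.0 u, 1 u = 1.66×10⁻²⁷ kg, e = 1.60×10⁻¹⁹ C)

Convert the energy: K = 44.2 MeV = 7.07×10^-12 J.
v = √(2K/m) = √(2·7.07×10^-12/3.45×10^-25) = 6.40×10^6 m/s.
r = mv/(qB) = (3.45×10^-25)(6.40×10^6) / [(1×1.60×10^-19)(0.464)] = 29.8 m.

r ≈ 29.8 m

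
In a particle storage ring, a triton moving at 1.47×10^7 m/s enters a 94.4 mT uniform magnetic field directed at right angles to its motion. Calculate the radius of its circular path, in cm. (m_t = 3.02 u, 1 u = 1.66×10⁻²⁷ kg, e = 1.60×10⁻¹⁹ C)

The magnetic force provides the centripetal force: qvB = mv²/r, so r = mv/(qB).
r = (5.01×10^-27 kg)(1.47×10^7 m/s) / [(1×1.60×10^-19 C)(0.0944 T)] = 4.88 m.

r ≈ 488 cm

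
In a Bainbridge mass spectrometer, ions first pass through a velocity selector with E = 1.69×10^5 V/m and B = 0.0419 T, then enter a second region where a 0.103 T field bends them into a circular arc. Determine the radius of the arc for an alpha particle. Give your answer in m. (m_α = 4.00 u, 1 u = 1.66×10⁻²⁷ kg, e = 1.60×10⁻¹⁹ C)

r ≈ 0.813 m

The selector passes v = E/B = 1.69×10^5/0.0419 = 4.03×10^6 m/s.
In the deflection region, r = mv/(qB₂) = (6.64×10^-27)(4.03×10^6) / [(2×1.60×10^-19)(0.103)] = 0.813 m.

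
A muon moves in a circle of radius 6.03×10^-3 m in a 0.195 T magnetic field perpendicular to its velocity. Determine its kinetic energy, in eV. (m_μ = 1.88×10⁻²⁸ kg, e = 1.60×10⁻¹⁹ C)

v = qBr/m = (1×1.60×10^-19)(0.195)(6.03×10^-3) / (1.88×10^-28) = 1.00×10^6 m/s.
K = ½mv² = 0.5·(1.88×10^-28)·(1.00×10^6)² = 9.41×10^-17 J = 588 eV.

K ≈ 588 eV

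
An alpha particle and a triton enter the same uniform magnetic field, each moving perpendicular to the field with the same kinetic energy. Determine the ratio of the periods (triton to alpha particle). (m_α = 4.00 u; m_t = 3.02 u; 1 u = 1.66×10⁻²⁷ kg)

T = 2πm/(qB) is independent of speed, so T₂/T₁ = (m₂/q₂)/(m₁/q₁).
T_{triton}/T_{alpha particle} = (5.01×10^-27/1e) / (6.64×10^-27/2e) = 1.51.

ratio ≈ 1.51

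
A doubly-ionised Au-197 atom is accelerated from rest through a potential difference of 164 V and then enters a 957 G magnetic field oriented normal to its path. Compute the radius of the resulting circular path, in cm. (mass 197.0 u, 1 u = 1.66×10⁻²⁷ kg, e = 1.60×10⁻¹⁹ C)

The kinetic energy gained is K = qV = (2×1.60×10^-19)(164) = 5.25×10^-17 J.
v = √(2K/m) = 1.79×10^4 m/s.
r = mv/(qB) = (3.27×10^-25)(1.79×10^4) / [(2×1.60×10^-19)(0.0957)] = 0.191 m.

r ≈ 19.1 cm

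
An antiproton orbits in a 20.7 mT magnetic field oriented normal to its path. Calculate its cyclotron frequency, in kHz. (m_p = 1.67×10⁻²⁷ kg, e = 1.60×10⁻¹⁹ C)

f ≈ 316 kHz

f = qB/(2πm) = (1×1.60×10^-19)(0.0207) / [2π(1.67×10^-27)] = 3.16×10^5 Hz.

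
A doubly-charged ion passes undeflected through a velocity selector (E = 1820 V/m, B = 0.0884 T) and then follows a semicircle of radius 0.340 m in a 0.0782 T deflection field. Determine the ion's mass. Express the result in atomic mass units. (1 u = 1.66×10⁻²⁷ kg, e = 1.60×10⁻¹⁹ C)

v = E/B₁ = 2.06×10^4 m/s.
From r = mv/(qB₂), m = qB₂r/v = (2×1.60×10^-19)(0.0782)(0.340) / (2.06×10^4) = 4.13×10^-25 kg.
In atomic mass units: m = 4.13×10^-25 / 1.66×10^-27 = 249 u.

m ≈ 249 u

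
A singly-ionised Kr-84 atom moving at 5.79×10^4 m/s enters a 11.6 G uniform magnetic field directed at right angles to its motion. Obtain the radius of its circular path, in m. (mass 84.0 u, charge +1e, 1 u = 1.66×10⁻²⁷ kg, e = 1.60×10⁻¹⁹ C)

The magnetic force provides the centripetal force: qvB = mv²/r, so r = mv/(qB).
r = (1.39×10^-25 kg)(5.79×10^4 m/s) / [(1×1.60×10^-19 C)(1.16×10^-3 T)] = 43.5 m.

r ≈ 43.5 m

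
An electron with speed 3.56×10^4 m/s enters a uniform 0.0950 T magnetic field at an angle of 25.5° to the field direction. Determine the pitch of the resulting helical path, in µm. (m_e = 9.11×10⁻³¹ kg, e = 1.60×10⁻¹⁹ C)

pitch ≈ 12.1 µm

The velocity component along B is v∥ = v cos25.5° = 3.21×10^4 m/s.
The cyclotron period T = 2πm/(qB) = 3.77×10^-10 s is set by m, q, B alone.
Pitch = v∥·T = (3.21×10^4)(3.77×10^-10) = 1.21×10^-5 m.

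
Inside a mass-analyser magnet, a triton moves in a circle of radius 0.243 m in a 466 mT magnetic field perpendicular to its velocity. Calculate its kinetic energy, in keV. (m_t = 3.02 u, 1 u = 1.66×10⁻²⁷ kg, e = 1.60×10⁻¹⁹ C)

v = qBr/m = (1×1.60×10^-19)(0.466)(0.243) / (5.01×10^-27) = 3.61×10^6 m/s.
K = ½mv² = 0.5·(5.01×10^-27)·(3.61×10^6)² = 3.27×10^-14 J = 205 keV.

K ≈ 205 keV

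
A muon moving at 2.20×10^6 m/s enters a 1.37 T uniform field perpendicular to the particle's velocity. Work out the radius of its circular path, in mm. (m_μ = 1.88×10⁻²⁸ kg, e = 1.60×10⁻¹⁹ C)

The magnetic force provides the centripetal force: qvB = mv²/r, so r = mv/(qB).
r = (1.88×10^-28 kg)(2.20×10^6 m/s) / [(1×1.60×10^-19 C)(1.37 T)] = 1.89×10^-3 m.

r ≈ 1.89 mm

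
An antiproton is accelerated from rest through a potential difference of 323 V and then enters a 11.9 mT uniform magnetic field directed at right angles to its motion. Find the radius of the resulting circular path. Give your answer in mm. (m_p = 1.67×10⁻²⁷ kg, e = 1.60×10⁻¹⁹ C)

r ≈ 218 mm

The kinetic energy gained is K = qV = (1×1.60×10^-19)(323) = 5.17×10^-17 J.
v = √(2K/m) = 2.49×10^5 m/s.
r = mv/(qB) = (1.67×10^-27)(2.49×10^5) / [(1×1.60×10^-19)(0.0119)] = 0.218 m.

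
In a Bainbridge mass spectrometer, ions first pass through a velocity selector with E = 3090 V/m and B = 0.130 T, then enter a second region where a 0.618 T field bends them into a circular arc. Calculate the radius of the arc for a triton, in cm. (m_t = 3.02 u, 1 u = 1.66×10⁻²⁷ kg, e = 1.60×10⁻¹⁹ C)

The selector passes v = E/B = 3090/0.130 = 2.38×10^4 m/s.
In the deflection region, r = mv/(qB₂) = (5.01×10^-27)(2.38×10^4) / [(1×1.60×10^-19)(0.618)] = 1.21×10^-3 m.

r ≈ 0.121 cm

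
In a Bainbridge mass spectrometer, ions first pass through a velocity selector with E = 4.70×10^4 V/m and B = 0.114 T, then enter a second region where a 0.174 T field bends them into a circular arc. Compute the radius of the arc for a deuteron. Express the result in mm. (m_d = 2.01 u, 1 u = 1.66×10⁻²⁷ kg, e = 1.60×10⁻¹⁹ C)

r ≈ 49.4 mm

The selector passes v = E/B = 4.70×10^4/0.114 = 4.12×10^5 m/s.
In the deflection region, r = mv/(qB₂) = (3.34×10^-27)(4.12×10^5) / [(1×1.60×10^-19)(0.174)] = 0.0494 m.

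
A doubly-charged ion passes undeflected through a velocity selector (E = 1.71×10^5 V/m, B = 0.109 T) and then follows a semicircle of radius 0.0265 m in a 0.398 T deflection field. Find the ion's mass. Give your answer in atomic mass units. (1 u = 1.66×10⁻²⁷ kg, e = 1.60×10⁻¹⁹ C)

v = E/B₁ = 1.57×10^6 m/s.
From r = mv/(qB₂), m = qB₂r/v = (2×1.60×10^-19)(0.398)(0.0265) / (1.57×10^6) = 2.15×10^-27 kg.
In atomic mass units: m = 2.15×10^-27 / 1.66×10^-27 = 1.30 u.

m ≈ 1.30 u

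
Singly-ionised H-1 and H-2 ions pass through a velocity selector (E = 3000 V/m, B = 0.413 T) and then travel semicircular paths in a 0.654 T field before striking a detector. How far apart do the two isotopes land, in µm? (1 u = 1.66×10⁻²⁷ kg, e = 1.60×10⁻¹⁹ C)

Both emerge at v = E/B₁ = 7260 m/s.
r = mv/(qB₂), so r₁ = 1.15×10^-4 m and r₂ = 2.30×10^-4 m, giving Δr = 1.15×10^-4 m.
After a semicircle each ion lands a diameter 2r from the entry slit, so the separation is 2Δr = 2.30×10^-4 m.

Δd ≈ 230 µm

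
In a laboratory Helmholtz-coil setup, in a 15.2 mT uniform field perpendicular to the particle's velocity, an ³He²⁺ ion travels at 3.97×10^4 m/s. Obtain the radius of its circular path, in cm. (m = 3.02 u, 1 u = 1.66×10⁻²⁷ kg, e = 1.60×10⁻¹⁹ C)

r ≈ 4.09 cm

The magnetic force provides the centripetal force: qvB = mv²/r, so r = mv/(qB).
r = (5.01×10^-27 kg)(3.97×10^4 m/s) / [(2×1.60×10^-19 C)(0.0152 T)] = 0.0409 m.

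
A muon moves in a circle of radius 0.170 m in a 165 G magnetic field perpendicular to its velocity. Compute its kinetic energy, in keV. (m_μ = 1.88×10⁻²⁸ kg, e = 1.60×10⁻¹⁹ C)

v = qBr/m = (1×1.60×10^-19)(0.0165)(0.170) / (1.88×10^-28) = 2.39×10^6 m/s.
K = ½mv² = 0.5·(1.88×10^-28)·(2.39×10^6)² = 5.36×10^-16 J = 3.35 keV.

K ≈ 3.35 keV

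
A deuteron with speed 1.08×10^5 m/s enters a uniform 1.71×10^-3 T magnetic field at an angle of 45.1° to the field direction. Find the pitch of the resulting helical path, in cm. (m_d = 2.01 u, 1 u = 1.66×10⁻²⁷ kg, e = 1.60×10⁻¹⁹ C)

pitch ≈ 584 cm

The velocity component along B is v∥ = v cos45.1° = 7.62×10^4 m/s.
The cyclotron period T = 2πm/(qB) = 7.66×10^-5 s is set by m, q, B alone.
Pitch = v∥·T = (7.62×10^4)(7.66×10^-5) = 5.84 m.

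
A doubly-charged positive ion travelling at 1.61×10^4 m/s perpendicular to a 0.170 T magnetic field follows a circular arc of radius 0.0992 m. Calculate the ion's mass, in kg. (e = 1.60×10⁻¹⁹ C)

qvB = mv²/r ⇒ m = qBr/v.
m = (2×1.60×10^-19)(0.170)(0.0992) / (1.61×10^4) = 3.35×10^-25 kg.

m ≈ 3.35×10^-25 kg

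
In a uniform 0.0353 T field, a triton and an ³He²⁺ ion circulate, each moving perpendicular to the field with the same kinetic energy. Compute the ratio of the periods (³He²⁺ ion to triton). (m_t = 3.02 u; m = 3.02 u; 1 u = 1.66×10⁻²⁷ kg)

T = 2πm/(qB) is independent of speed, so T₂/T₁ = (m₂/q₂)/(m₁/q₁).
T_{³He²⁺ ion}/T_{triton} = (5.01×10^-27/2e) / (5.01×10^-27/1e) = 0.500.

ratio ≈ 0.500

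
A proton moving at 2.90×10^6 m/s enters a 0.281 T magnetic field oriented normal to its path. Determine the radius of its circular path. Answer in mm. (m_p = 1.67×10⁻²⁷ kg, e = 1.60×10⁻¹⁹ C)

The magnetic force provides the centripetal force: qvB = mv²/r, so r = mv/(qB).
r = (1.67×10^-27 kg)(2.90×10^6 m/s) / [(1×1.60×10^-19 C)(0.281 T)] = 0.108 m.

r ≈ 108 mm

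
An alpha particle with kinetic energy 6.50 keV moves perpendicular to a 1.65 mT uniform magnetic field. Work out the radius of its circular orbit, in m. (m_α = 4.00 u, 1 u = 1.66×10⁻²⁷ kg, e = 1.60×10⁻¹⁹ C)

r ≈ 7.04 m

Convert the energy: K = 6.50 keV = 1.04×10^-15 J.
v = √(2K/m) = √(2·1.04×10^-15/6.64×10^-27) = 5.60×10^5 m/s.
r = mv/(qB) = (6.64×10^-27)(5.60×10^5) / [(2×1.60×10^-19)(1.65×10^-3)] = 7.04 m.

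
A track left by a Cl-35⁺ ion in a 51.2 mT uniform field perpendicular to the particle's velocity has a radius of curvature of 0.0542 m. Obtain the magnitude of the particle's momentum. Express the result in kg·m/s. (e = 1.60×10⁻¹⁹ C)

Since qvB = mv²/r, the momentum p = mv = qBr.
p = (1×1.60×10^-19)(0.0512)(0.0542) = 4.44×10^-22 kg·m/s.

p ≈ 4.44×10^-22 kg·m/s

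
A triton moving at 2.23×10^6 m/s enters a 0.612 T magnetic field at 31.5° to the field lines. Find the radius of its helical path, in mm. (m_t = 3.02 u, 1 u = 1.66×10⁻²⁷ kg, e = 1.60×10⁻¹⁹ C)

r ≈ 59.7 mm

Only the perpendicular component v⊥ = v sin31.5° = 1.17×10^6 m/s is bent by the field.
r = m v⊥ /(qB) = (5.01×10^-27)(1.17×10^6) / [(1×1.60×10^-19)(0.612)] = 0.0597 m.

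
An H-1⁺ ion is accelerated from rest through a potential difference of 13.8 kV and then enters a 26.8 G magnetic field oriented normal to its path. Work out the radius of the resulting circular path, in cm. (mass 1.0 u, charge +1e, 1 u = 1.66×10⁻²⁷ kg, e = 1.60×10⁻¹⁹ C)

r ≈ 631 cm

The kinetic energy gained is K = qV = (1×1.60×10^-19)(1.38×10^4) = 2.21×10^-15 J.
v = √(2K/m) = 1.63×10^6 m/s.
r = mv/(qB) = (1.66×10^-27)(1.63×10^6) / [(1×1.60×10^-19)(2.68×10^-3)] = 6.31 m.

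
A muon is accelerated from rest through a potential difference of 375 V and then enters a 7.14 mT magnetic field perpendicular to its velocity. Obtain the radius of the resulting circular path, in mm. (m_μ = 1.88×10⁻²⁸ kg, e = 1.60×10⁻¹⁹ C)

The kinetic energy gained is K = qV = (1×1.60×10^-19)(375) = 6.00×10^-17 J.
v = √(2K/m) = 7.99×10^5 m/s.
r = mv/(qB) = (1.88×10^-28)(7.99×10^5) / [(1×1.60×10^-19)(7.14×10^-3)] = 0.131 m.

r ≈ 131 mm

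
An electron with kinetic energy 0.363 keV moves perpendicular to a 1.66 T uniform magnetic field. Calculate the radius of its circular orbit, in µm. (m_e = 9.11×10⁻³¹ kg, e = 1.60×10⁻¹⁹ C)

Convert the energy: K = 0.363 keV = 5.81×10^-17 J.
v = √(2K/m) = √(2·5.81×10^-17/9.11×10^-31) = 1.13×10^7 m/s.
r = mv/(qB) = (9.11×10^-31)(1.13×10^7) / [(1×1.60×10^-19)(1.66)] = 3.87×10^-5 m.

r ≈ 38.7 µm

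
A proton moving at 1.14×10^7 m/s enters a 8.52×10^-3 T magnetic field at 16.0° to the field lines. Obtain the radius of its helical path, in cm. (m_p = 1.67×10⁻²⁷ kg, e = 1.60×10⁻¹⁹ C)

r ≈ 385 cm

Only the perpendicular component v⊥ = v sin16.0° = 3.14×10^6 m/s is bent by the field.
r = m v⊥ /(qB) = (1.67×10^-27)(3.14×10^6) / [(1×1.60×10^-19)(8.52×10^-3)] = 3.85 m.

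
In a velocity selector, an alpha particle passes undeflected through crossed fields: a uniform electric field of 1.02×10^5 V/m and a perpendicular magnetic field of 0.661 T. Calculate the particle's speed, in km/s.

v ≈ 154 km/s

For zero net force, qE = qvB, so v = E/B.
v = (1.02×10^5) / (0.661) = 1.54×10^5 m/s.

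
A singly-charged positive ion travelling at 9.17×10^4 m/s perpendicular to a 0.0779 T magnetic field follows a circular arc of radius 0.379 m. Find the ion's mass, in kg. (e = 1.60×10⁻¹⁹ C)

m ≈ 5.15×10^-26 kg

qvB = mv²/r ⇒ m = qBr/v.
m = (1×1.60×10^-19)(0.0779)(0.379) / (9.17×10^4) = 5.15×10^-26 kg.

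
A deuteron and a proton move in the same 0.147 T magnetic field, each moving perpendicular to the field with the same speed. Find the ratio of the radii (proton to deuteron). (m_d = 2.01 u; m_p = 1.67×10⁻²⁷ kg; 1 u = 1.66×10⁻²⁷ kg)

ratio ≈ 0.501

r = mv/(qB) ⇒ at equal v, r ∝ m/q.
r_{proton}/r_{deuteron} = 0.501.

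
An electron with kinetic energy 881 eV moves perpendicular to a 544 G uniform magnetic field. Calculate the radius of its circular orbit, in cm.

r ≈ 0.184 cm

Convert the energy: K = 881 eV = 1.41×10^-16 J.
v = √(2K/m) = √(2·1.41×10^-16/9.11×10^-31) = 1.76×10^7 m/s.
r = mv/(qB) = (9.11×10^-31)(1.76×10^7) / [(1×1.60×10^-19)(0.0544)] = 1.84×10^-3 m.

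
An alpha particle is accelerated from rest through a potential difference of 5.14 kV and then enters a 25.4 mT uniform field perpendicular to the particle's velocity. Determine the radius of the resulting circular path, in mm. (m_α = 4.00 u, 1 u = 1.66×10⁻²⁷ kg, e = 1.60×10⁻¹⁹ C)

The kinetic energy gained is K = qV = (2×1.60×10^-19)(5140) = 1.64×10^-15 J.
v = √(2K/m) = 7.04×10^5 m/s.
r = mv/(qB) = (6.64×10^-27)(7.04×10^5) / [(2×1.60×10^-19)(0.0254)] = 0.575 m.

r ≈ 575 mm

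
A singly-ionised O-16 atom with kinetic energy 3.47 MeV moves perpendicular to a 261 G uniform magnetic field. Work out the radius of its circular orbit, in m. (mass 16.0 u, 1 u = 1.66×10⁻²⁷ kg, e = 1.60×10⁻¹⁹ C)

r ≈ 41.1 m

Convert the energy: K = 3.47 MeV = 5.55×10^-13 J.
v = √(2K/m) = √(2·5.55×10^-13/2.66×10^-26) = 6.47×10^6 m/s.
r = mv/(qB) = (2.66×10^-26)(6.47×10^6) / [(1×1.60×10^-19)(0.0261)] = 41.1 m.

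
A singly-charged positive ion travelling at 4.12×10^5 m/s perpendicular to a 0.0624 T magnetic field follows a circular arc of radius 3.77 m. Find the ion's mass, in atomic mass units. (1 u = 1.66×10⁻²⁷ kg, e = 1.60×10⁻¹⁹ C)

qvB = mv²/r ⇒ m = qBr/v.
m = (1×1.60×10^-19)(0.0624)(3.77) / (4.12×10^5) = 9.14×10^-26 kg = 55.0 u.

m ≈ 55.0 u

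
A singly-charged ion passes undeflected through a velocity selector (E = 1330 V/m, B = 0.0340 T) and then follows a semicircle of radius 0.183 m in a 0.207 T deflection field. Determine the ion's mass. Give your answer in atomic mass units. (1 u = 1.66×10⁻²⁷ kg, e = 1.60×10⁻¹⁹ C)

m ≈ 93.3 u

v = E/B₁ = 3.91×10^4 m/s.
From r = mv/(qB₂), m = qB₂r/v = (1×1.60×10^-19)(0.207)(0.183) / (3.91×10^4) = 1.55×10^-25 kg.
In atomic mass units: m = 1.55×10^-25 / 1.66×10^-27 = 93.3 u.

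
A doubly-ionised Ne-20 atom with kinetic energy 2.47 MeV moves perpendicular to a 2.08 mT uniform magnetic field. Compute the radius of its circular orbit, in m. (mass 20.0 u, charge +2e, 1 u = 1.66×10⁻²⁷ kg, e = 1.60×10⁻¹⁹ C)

r ≈ 243 m

Convert the energy: K = 2.47 MeV = 3.95×10^-13 J.
v = √(2K/m) = √(2·3.95×10^-13/3.32×10^-26) = 4.88×10^6 m/s.
r = mv/(qB) = (3.32×10^-26)(4.88×10^6) / [(2×1.60×10^-19)(2.08×10^-3)] = 243 m.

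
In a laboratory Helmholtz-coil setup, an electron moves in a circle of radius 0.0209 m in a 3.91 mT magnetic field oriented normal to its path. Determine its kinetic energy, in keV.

K ≈ 0.586 keV

v = qBr/m = (1×1.60×10^-19)(3.91×10^-3)(0.0209) / (9.11×10^-31) = 1.44×10^7 m/s.
K = ½mv² = 0.5·(9.11×10^-31)·(1.44×10^7)² = 9.38×10^-17 J = 0.586 keV.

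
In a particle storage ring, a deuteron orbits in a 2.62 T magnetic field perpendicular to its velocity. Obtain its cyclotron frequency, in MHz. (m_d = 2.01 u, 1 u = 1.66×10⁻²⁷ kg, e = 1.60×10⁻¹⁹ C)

f = qB/(2πm) = (1×1.60×10^-19)(2.62) / [2π(3.34×10^-27)] = 2.00×10^7 Hz.

f ≈ 20.0 MHz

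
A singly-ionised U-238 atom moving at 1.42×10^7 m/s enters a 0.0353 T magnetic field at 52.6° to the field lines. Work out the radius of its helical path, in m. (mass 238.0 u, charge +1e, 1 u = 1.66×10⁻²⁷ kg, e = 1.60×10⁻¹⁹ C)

Only the perpendicular component v⊥ = v sin52.6° = 1.13×10^7 m/s is bent by the field.
r = m v⊥ /(qB) = (3.95×10^-25)(1.13×10^7) / [(1×1.60×10^-19)(0.0353)] = 789 m.

r ≈ 789 m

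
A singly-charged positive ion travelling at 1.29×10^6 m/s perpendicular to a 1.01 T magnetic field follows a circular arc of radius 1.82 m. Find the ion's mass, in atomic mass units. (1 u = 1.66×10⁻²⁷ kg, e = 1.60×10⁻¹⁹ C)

qvB = mv²/r ⇒ m = qBr/v.
m = (1×1.60×10^-19)(1.01)(1.82) / (1.29×10^6) = 2.28×10^-25 kg = 137 u.

m ≈ 137 u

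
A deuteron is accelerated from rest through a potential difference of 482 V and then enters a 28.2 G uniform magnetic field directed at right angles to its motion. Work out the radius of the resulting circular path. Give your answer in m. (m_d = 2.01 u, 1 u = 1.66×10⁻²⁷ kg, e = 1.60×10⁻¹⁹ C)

The kinetic energy gained is K = qV = (1×1.60×10^-19)(482) = 7.71×10^-17 J.
v = √(2K/m) = 2.15×10^5 m/s.
r = mv/(qB) = (3.34×10^-27)(2.15×10^5) / [(1×1.60×10^-19)(2.82×10^-3)] = 1.59 m.

r ≈ 1.59 m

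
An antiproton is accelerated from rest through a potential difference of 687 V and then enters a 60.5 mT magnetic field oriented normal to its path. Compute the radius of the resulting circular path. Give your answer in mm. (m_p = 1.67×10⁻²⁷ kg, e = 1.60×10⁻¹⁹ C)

The kinetic energy gained is K = qV = (1×1.60×10^-19)(687) = 1.10×10^-16 J.
v = √(2K/m) = 3.63×10^5 m/s.
r = mv/(qB) = (1.67×10^-27)(3.63×10^5) / [(1×1.60×10^-19)(0.0605)] = 0.0626 m.

r ≈ 62.6 mm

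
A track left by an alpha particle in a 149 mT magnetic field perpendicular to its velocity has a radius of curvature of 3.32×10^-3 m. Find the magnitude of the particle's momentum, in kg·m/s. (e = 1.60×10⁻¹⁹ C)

Since qvB = mv²/r, the momentum p = mv = qBr.
p = (2×1.60×10^-19)(0.149)(3.32×10^-3) = 1.58×10^-22 kg·m/s.

p ≈ 1.58×10^-22 kg·m/s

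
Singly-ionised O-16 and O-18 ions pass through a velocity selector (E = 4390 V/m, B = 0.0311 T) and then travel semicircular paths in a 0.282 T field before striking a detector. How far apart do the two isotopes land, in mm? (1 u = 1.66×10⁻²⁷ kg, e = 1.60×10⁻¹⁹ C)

Both emerge at v = E/B₁ = 1.41×10^5 m/s.
r = mv/(qB₂), so r₁ = 0.0831 m and r₂ = 0.0935 m, giving Δr = 0.0104 m.
After a semicircle each ion lands a diameter 2r from the entry slit, so the separation is 2Δr = 0.0208 m.

Δd ≈ 20.8 mm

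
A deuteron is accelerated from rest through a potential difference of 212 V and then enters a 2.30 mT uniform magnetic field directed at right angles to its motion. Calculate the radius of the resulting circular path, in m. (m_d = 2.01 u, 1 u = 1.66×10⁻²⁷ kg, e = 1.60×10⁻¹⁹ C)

The kinetic energy gained is K = qV = (1×1.60×10^-19)(212) = 3.39×10^-17 J.
v = √(2K/m) = 1.43×10^5 m/s.
r = mv/(qB) = (3.34×10^-27)(1.43×10^5) / [(1×1.60×10^-19)(2.30×10^-3)] = 1.29 m.

r ≈ 1.29 m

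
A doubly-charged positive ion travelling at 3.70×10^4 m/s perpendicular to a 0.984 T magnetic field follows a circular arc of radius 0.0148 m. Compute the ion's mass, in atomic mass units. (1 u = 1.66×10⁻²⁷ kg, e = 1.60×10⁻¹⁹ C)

qvB = mv²/r ⇒ m = qBr/v.
m = (2×1.60×10^-19)(0.984)(0.0148) / (3.70×10^4) = 1.26×10^-25 kg = 75.9 u.

m ≈ 75.9 u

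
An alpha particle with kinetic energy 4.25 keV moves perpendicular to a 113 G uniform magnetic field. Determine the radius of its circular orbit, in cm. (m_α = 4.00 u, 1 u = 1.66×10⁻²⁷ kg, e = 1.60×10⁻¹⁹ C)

r ≈ 83.1 cm

Convert the energy: K = 4.25 keV = 6.80×10^-16 J.
v = √(2K/m) = √(2·6.80×10^-16/6.64×10^-27) = 4.53×10^5 m/s.
r = mv/(qB) = (6.64×10^-27)(4.53×10^5) / [(2×1.60×10^-19)(0.0113)] = 0.831 m.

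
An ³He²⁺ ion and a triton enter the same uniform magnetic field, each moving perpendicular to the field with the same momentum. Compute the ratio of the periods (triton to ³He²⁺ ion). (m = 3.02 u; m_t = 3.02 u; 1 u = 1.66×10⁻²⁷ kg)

T = 2πm/(qB) is independent of speed, so T₂/T₁ = (m₂/q₂)/(m₁/q₁).
T_{triton}/T_{³He²⁺ ion} = (5.01×10^-27/1e) / (5.01×10^-27/2e) = 2.00.

ratio ≈ 2.00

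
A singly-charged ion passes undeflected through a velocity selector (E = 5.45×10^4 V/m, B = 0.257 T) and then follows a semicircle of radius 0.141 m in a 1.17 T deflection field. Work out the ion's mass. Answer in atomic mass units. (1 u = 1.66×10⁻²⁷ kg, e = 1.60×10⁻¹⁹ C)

v = E/B₁ = 2.12×10^5 m/s.
From r = mv/(qB₂), m = qB₂r/v = (1×1.60×10^-19)(1.17)(0.141) / (2.12×10^5) = 1.24×10^-25 kg.
In atomic mass units: m = 1.24×10^-25 / 1.66×10^-27 = 75.0 u.

m ≈ 75.0 u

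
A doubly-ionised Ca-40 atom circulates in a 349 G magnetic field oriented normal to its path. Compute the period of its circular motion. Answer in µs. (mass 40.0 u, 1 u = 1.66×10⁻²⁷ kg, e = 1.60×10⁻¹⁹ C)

T ≈ 37.4 µs

The cyclotron period is independent of speed: T = 2πm/(qB).
T = 2π(6.64×10^-26) / [(2×1.60×10^-19)(0.0349)] = 3.74×10^-5 s.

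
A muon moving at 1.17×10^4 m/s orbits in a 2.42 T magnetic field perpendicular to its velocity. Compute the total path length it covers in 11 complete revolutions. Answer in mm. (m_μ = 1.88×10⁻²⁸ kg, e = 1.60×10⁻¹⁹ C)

L ≈ 0.393 mm

r = mv/(qB) = 5.68×10^-6 m, so one revolution covers 2πr = 3.57×10^-5 m.
In 11 revolutions: L = 11·2πr = 3.93×10^-4 m.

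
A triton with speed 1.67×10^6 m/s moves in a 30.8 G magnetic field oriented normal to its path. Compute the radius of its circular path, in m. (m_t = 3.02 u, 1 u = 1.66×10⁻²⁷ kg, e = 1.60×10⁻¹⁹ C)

r ≈ 17.0 m

The magnetic force provides the centripetal force: qvB = mv²/r, so r = mv/(qB).
r = (5.01×10^-27 kg)(1.67×10^6 m/s) / [(1×1.60×10^-19 C)(3.08×10^-3 T)] = 17.0 m.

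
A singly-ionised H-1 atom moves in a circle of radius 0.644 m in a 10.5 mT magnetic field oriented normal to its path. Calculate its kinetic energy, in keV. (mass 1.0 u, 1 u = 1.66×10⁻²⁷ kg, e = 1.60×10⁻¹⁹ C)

K ≈ 2.20 keV

v = qBr/m = (1×1.60×10^-19)(0.0105)(0.644) / (1.66×10^-27) = 6.52×10^5 m/s.
K = ½mv² = 0.5·(1.66×10^-27)·(6.52×10^5)² = 3.53×10^-16 J = 2.20 keV.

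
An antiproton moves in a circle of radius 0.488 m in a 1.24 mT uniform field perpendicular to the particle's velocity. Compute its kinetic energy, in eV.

v = qBr/m = (1×1.60×10^-19)(1.24×10^-3)(0.488) / (1.67×10^-27) = 5.80×10^4 m/s.
K = ½mv² = 0.5·(1.67×10^-27)·(5.80×10^4)² = 2.81×10^-18 J = 17.5 eV.

K ≈ 17.5 eV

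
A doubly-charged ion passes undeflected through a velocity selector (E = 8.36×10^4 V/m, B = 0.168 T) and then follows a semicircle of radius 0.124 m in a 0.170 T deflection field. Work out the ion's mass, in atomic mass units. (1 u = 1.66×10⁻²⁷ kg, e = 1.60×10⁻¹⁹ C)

m ≈ 8.17 u

v = E/B₁ = 4.98×10^5 m/s.
From r = mv/(qB₂), m = qB₂r/v = (2×1.60×10^-19)(0.170)(0.124) / (4.98×10^5) = 1.36×10^-26 kg.
In atomic mass units: m = 1.36×10^-26 / 1.66×10^-27 = 8.17 u.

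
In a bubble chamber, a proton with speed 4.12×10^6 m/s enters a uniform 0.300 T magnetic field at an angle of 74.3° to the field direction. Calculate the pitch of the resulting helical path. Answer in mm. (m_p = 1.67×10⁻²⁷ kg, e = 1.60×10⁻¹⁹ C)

The velocity component along B is v∥ = v cos74.3° = 1.11×10^6 m/s.
The cyclotron period T = 2πm/(qB) = 2.19×10^-7 s is set by m, q, B alone.
Pitch = v∥·T = (1.11×10^6)(2.19×10^-7) = 0.244 m.

pitch ≈ 244 mm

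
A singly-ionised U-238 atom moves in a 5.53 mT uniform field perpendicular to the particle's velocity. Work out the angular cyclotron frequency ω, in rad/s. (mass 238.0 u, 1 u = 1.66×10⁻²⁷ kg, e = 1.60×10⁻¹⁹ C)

ω = qB/m = (1×1.60×10^-19)(5.53×10^-3) / (3.95×10^-25) = 2240 rad/s.

ω ≈ 2240 rad/s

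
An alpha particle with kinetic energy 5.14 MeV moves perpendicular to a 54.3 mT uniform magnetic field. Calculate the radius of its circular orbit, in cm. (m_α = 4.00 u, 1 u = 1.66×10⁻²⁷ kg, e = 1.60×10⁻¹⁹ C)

r ≈ 601 cm

Convert the energy: K = 5.14 MeV = 8.22×10^-13 J.
v = √(2K/m) = √(2·8.22×10^-13/6.64×10^-27) = 1.57×10^7 m/s.
r = mv/(qB) = (6.64×10^-27)(1.57×10^7) / [(2×1.60×10^-19)(0.0543)] = 6.01 m.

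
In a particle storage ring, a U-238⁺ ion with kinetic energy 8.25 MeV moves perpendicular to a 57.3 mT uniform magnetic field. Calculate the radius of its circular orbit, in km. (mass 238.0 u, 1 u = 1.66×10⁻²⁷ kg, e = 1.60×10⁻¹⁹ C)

r ≈ 0.111 km

Convert the energy: K = 8.25 MeV = 1.32×10^-12 J.
v = √(2K/m) = √(2·1.32×10^-12/3.95×10^-25) = 2.58×10^6 m/s.
r = mv/(qB) = (3.95×10^-25)(2.58×10^6) / [(1×1.60×10^-19)(0.0573)] = 111 m.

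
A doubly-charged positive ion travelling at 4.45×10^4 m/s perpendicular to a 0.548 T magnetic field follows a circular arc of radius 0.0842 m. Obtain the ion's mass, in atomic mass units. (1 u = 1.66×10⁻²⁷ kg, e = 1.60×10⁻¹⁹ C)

m ≈ 200 u

qvB = mv²/r ⇒ m = qBr/v.
m = (2×1.60×10^-19)(0.548)(0.0842) / (4.45×10^4) = 3.32×10^-25 kg = 200 u.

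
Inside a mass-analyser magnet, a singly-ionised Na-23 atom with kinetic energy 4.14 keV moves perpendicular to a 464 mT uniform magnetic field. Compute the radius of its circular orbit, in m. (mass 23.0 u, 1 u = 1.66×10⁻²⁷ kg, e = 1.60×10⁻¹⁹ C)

Convert the energy: K = 4.14 keV = 6.62×10^-16 J.
v = √(2K/m) = √(2·6.62×10^-16/3.82×10^-26) = 1.86×10^5 m/s.
r = mv/(qB) = (3.82×10^-26)(1.86×10^5) / [(1×1.60×10^-19)(0.464)] = 0.0958 m.

r ≈ 0.0958 m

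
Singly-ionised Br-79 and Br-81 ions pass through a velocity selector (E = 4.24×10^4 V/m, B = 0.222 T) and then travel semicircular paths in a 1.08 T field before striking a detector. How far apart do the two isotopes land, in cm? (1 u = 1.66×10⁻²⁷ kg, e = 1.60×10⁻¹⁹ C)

Both emerge at v = E/B₁ = 1.91×10^5 m/s.
r = mv/(qB₂), so r₁ = 0.14495 m and r₂ = 0.14861 m, giving Δr = 3.67×10^-3 m.
After a semicircle each ion lands a diameter 2r from the entry slit, so the separation is 2Δr = 7.34×10^-3 m.

Δd ≈ 0.734 cm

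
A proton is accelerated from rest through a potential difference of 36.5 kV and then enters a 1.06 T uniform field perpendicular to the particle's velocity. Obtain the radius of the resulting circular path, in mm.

r ≈ 26.0 mm

The kinetic energy gained is K = qV = (1×1.60×10^-19)(3.65×10^4) = 5.84×10^-15 J.
v = √(2K/m) = 2.64×10^6 m/s.
r = mv/(qB) = (1.67×10^-27)(2.64×10^6) / [(1×1.60×10^-19)(1.06)] = 0.0260 m.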